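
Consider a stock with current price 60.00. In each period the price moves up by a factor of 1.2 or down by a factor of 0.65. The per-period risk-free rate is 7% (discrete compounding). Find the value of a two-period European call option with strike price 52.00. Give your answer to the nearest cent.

17.52

Risk-neutral probability p = (1 + 0.07 − 0.65)/(1.2 − 0.65) = 0.4200/0.5500 = 0.7636
Terminal stock prices: S_uu = 86.4, S_ud = 46.8, S_dd = 25.35
Terminal payoffs (S − K): max(34.4, 0) = 34.4, max(-5.2, 0) = 0, max(-26.65, 0) = 0
Node u (S = 72): V_u = 1/1.07·[0.7636·34.4000 + 0.2364·0.0000] = 24.5506
Node d (S = 39): V_d = 1/1.07·[0.7636·0.0000 + 0.2364·0.0000] = 0.0000
Node 0 (S = 60): V_0 = 1/1.07·[0.7636·24.5506 + 0.2364·0.0000] = 17.5212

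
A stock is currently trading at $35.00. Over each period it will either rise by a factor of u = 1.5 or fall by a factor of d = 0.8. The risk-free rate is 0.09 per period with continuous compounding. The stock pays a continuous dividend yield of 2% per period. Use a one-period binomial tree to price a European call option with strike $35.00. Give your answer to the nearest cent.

Per-period risk-free factor R = e^0.09 = 1.0942; dividend-adjusted growth = e^(0.09−0.02) = 1.0725.
Risk-neutral probability p = (1.0725 − 0.8)/(1.5 − 0.8) = 0.2725/0.7000 = 0.3893
Terminal stock prices: S_u = 52.5, S_d = 28
Terminal payoffs (S − K): max(17.5, 0) = 17.5, max(-7, 0) = 0
Node 0 (S = 35): V_0 = e^(−0.09)·[0.3893·17.5000 + 0.6107·0.0000] = 6.2263

$6.23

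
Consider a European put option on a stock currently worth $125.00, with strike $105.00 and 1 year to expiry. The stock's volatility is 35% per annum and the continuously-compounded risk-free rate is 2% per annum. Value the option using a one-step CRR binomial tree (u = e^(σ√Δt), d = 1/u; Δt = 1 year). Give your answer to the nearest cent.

$9.26

CRR parameters: u = e^(σ√Δt) = e^(0.35·√1) = 1.4191, d = 1/u = 0.7047
Per-period rate: rΔt = 0.02·1 = 0.02, so R = e^0.02 = 1.0202
Risk-neutral probability p = (e^0.02 − 0.7047)/(1.4191 − 0.7047) = 0.3155/0.7144 = 0.4417
Terminal stock prices: S_u = 177.4, S_d = 88.09
Terminal payoffs (K − S): max(-72.38, 0) = 0, max(16.91, 0) = 16.91
Node 0 (S = 125): V_0 = e^(−0.02)·[0.4417·0.0000 + 0.5583·16.9140] = 9.2567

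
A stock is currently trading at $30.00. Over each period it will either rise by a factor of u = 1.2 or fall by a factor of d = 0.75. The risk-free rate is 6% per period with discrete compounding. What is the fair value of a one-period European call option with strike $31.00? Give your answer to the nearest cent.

Risk-neutral probability p = (1 + 0.06 − 0.75)/(1.2 − 0.75) = 0.3100/0.4500 = 0.6889
Terminal stock prices: S_u = 36, S_d = 22.5
Terminal payoffs (S − K): max(5, 0) = 5, max(-8.5, 0) = 0
Node 0 (S = 30): V_0 = 1/1.06·[0.6889·5.0000 + 0.3111·0.0000] = 3.2495

$3.25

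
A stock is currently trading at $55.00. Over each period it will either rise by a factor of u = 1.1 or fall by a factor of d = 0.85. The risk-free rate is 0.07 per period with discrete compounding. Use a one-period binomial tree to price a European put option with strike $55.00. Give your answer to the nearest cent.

$0.93

Risk-neutral probability p = (1 + 0.07 − 0.85)/(1.1 − 0.85) = 0.2200/0.2500 = 0.8800
Terminal stock prices: S_u = 60.5, S_d = 46.75
Terminal payoffs (K − S): max(-5.5, 0) = 0, max(8.25, 0) = 8.25
Node 0 (S = 55): V_0 = 1/1.07·[0.8800·0.0000 + 0.1200·8.2500] = 0.9252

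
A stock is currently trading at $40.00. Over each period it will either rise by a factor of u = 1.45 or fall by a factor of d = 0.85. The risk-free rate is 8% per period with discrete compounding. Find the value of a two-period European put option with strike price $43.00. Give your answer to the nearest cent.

$4.60

Risk-neutral probability p = (1 + 0.08 − 0.85)/(1.45 − 0.85) = 0.2300/0.6000 = 0.3833
Terminal stock prices: S_uu = 84.1, S_ud = 49.3, S_dd = 28.9
Terminal payoffs (K − S): max(-41.1, 0) = 0, max(-6.3, 0) = 0, max(14.1, 0) = 14.1
Node u (S = 58): V_u = 1/1.08·[0.3833·0.0000 + 0.6167·0.0000] = 0.0000
Node d (S = 34): V_d = 1/1.08·[0.3833·0.0000 + 0.6167·14.1000] = 8.0509
Node 0 (S = 40): V_0 = 1/1.08·[0.3833·0.0000 + 0.6167·8.0509] = 4.5970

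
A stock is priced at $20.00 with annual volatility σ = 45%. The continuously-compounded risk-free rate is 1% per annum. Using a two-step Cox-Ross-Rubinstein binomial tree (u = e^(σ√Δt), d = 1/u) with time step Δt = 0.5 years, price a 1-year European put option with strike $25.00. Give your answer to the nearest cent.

$7.08

CRR parameters: u = e^(σ√Δt) = e^(0.45·√0.5) = 1.3746, d = 1/u = 0.7275
Per-period rate: rΔt = 0.01·0.5 = 0.005, so R = e^0.005 = 1.0050
Risk-neutral probability p = (e^0.005 − 0.7275)/(1.3746 − 0.7275) = 0.2776/0.6472 = 0.4289
Terminal stock prices: S_uu = 37.79, S_ud = 20, S_dd = 10.58
Terminal payoffs (K − S): max(-12.79, 0) = 0, max(5, 0) = 5, max(14.42, 0) = 14.42
Node u (S = 27.49): V_u = e^(−0.005)·[0.4289·0.0000 + 0.5711·5.0000] = 2.8415
Node d (S = 14.55): V_d = e^(−0.005)·[0.4289·5.0000 + 0.5711·14.4161] = 10.3261
Node 0 (S = 20): V_0 = e^(−0.005)·[0.4289·2.8415 + 0.5711·10.3261] = 7.0808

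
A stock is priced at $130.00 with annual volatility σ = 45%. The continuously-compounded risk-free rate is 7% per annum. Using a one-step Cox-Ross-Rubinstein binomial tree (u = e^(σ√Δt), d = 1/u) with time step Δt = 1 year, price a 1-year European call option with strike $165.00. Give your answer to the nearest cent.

CRR parameters: u = e^(σ√Δt) = e^(0.45·√1) = 1.5683, d = 1/u = 0.6376
Per-period rate: rΔt = 0.07·1 = 0.07, so R = e^0.07 = 1.0725
Risk-neutral probability p = (e^0.07 − 0.6376)/(1.5683 − 0.6376) = 0.4349/0.9307 = 0.4673
Terminal stock prices: S_u = 203.9, S_d = 82.89
Terminal payoffs (S − K): max(38.88, 0) = 38.88, max(-82.11, 0) = 0
Node 0 (S = 130): V_0 = e^(−0.07)·[0.4673·38.8806 + 0.5327·0.0000] = 16.9395

$16.94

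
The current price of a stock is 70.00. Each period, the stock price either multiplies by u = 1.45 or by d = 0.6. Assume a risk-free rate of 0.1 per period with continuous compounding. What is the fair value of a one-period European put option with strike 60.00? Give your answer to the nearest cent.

Risk-neutral probability p = (e^0.1 − 0.6)/(1.45 − 0.6) = 0.5052/0.8500 = 0.5943
Terminal stock prices: S_u = 101.5, S_d = 42
Terminal payoffs (K − S): max(-41.5, 0) = 0, max(18, 0) = 18
Node 0 (S = 70): V_0 = e^(−0.1)·[0.5943·0.0000 + 0.4057·18.0000] = 6.6074

6.61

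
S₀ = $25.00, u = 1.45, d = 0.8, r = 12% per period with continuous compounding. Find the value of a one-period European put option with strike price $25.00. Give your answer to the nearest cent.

Risk-neutral probability p = (e^0.12 − 0.8)/(1.45 − 0.8) = 0.3275/0.6500 = 0.5038
Terminal stock prices: S_u = 36.25, S_d = 20
Terminal payoffs (K − S): max(-11.25, 0) = 0, max(5, 0) = 5
Node 0 (S = 25): V_0 = e^(−0.12)·[0.5038·0.0000 + 0.4962·5.0000] = 2.2003

$2.20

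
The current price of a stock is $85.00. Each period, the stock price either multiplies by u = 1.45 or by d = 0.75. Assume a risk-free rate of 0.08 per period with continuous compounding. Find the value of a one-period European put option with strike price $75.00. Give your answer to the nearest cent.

$5.44

Risk-neutral probability p = (e^0.08 − 0.75)/(1.45 − 0.75) = 0.3333/0.7000 = 0.4761
Terminal stock prices: S_u = 123.2, S_d = 63.75
Terminal payoffs (K − S): max(-48.25, 0) = 0, max(11.25, 0) = 11.25
Node 0 (S = 85): V_0 = e^(−0.08)·[0.4761·0.0000 + 0.5239·11.2500] = 5.4405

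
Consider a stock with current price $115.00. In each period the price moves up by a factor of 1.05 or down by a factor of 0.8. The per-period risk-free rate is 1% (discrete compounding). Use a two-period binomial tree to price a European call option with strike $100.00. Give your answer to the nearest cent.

$18.53

Risk-neutral probability p = (1 + 0.01 − 0.8)/(1.05 − 0.8) = 0.2100/0.2500 = 0.8400
Terminal stock prices: S_uu = 126.8, S_ud = 96.6, S_dd = 73.6
Terminal payoffs (S − K): max(26.79, 0) = 26.79, max(-3.4, 0) = 0, max(-26.4, 0) = 0
Node u (S = 120.8): V_u = 1/1.01·[0.8400·26.7875 + 0.1600·0.0000] = 22.2787
Node d (S = 92): V_d = 1/1.01·[0.8400·0.0000 + 0.1600·0.0000] = 0.0000
Node 0 (S = 115): V_0 = 1/1.01·[0.8400·22.2787 + 0.1600·0.0000] = 18.5288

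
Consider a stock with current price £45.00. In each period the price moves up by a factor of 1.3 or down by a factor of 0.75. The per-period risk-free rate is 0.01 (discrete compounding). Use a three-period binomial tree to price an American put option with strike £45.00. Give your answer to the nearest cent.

Risk-neutral probability p = (1 + 0.01 − 0.75)/(1.3 − 0.75) = 0.2600/0.5500 = 0.4727
Terminal stock prices: S_uuu = 98.87, S_uud = 57.04, S_udd = 32.91, S_ddd = 18.98
Terminal payoffs (K − S): max(-53.87, 0) = 0, max(-12.04, 0) = 0, max(12.09, 0) = 12.09, max(26.02, 0) = 26.02
Node uu (S = 76.05): continuation = 1/1.01·[0.4727·0.0000 + 0.5273·0.0000] = 0.0000; exercise value = 0.0000 ≤ continuation, so V_uu = 0.0000
Node ud (S = 43.88): continuation = 1/1.01·[0.4727·0.0000 + 0.5273·12.0938] = 6.3136; exercise value = 1.1250 ≤ continuation, so V_ud = 6.3136
Node dd (S = 25.31): continuation = 1/1.01·[0.4727·12.0938 + 0.5273·26.0156] = 19.2420; exercise value = 19.6875 > continuation, so V_dd = 19.6875 (exercise)
Node u (S = 58.5): continuation = 1/1.01·[0.4727·0.0000 + 0.5273·6.3136] = 3.2960; exercise value = 0.0000 ≤ continuation, so V_u = 3.2960
Node d (S = 33.75): continuation = 1/1.01·[0.4727·6.3136 + 0.5273·19.6875] = 13.2329; exercise value = 11.2500 ≤ continuation, so V_d = 13.2329
Node 0 (S = 45): continuation = 1/1.01·[0.4727·3.2960 + 0.5273·13.2329] = 8.4510; exercise value = 0.0000 ≤ continuation, so V_0 = 8.4510

£8.45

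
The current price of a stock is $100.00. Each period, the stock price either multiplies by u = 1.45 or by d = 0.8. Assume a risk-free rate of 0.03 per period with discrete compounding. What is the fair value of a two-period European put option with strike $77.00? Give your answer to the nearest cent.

Risk-neutral probability p = (1 + 0.03 − 0.8)/(1.45 − 0.8) = 0.2300/0.6500 = 0.3538
Terminal stock prices: S_uu = 210.2, S_ud = 116, S_dd = 64
Terminal payoffs (K − S): max(-133.2, 0) = 0, max(-39, 0) = 0, max(13, 0) = 13
Node u (S = 145): V_u = 1/1.03·[0.3538·0.0000 + 0.6462·0.0000] = 0.0000
Node d (S = 80): V_d = 1/1.03·[0.3538·0.0000 + 0.6462·13.0000] = 8.1553
Node 0 (S = 100): V_0 = 1/1.03·[0.3538·0.0000 + 0.6462·8.1553] = 5.1161

$5.12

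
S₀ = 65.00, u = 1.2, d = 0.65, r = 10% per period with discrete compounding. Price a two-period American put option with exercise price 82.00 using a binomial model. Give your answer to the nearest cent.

17.00

Risk-neutral probability p = (1 + 0.1 − 0.65)/(1.2 − 0.65) = 0.4500/0.5500 = 0.8182
Terminal stock prices: S_uu = 93.6, S_ud = 50.7, S_dd = 27.46
Terminal payoffs (K − S): max(-11.6, 0) = 0, max(31.3, 0) = 31.3, max(54.54, 0) = 54.54
Node u (S = 78): continuation = 1/1.1·[0.8182·0.0000 + 0.1818·31.3000] = 5.1736; exercise value = 4.0000 ≤ continuation, so V_u = 5.1736
Node d (S = 42.25): continuation = 1/1.1·[0.8182·31.3000 + 0.1818·54.5375] = 32.2955; exercise value = 39.7500 > continuation, so V_d = 39.7500 (exercise)
Node 0 (S = 65): continuation = 1/1.1·[0.8182·5.1736 + 0.1818·39.7500] = 10.4183; exercise value = 17.0000 > continuation, so V_0 = 17.0000 (exercise)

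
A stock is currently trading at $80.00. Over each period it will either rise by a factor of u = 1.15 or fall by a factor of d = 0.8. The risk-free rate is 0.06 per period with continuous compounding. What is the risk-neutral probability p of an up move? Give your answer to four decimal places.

Risk-neutral probability p = (e^0.06 − 0.8)/(1.15 − 0.8) = 0.2618/0.3500 = 0.7481

p = 0.7481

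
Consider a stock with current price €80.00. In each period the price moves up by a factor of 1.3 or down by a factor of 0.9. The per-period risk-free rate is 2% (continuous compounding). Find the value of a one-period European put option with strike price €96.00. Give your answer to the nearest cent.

€16.46

Risk-neutral probability p = (e^0.02 − 0.9)/(1.3 − 0.9) = 0.1202/0.4000 = 0.3005
Terminal stock prices: S_u = 104, S_d = 72
Terminal payoffs (K − S): max(-8, 0) = 0, max(24, 0) = 24
Node 0 (S = 80): V_0 = e^(−0.02)·[0.3005·0.0000 + 0.6995·24.0000] = 16.4555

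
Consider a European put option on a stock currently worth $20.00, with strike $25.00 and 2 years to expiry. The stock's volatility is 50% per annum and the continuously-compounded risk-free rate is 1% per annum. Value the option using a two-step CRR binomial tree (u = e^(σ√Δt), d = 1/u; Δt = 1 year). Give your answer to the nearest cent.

$8.82

CRR parameters: u = e^(σ√Δt) = e^(0.5·√1) = 1.6487, d = 1/u = 0.6065
Per-period rate: rΔt = 0.01·1 = 0.01, so R = e^0.01 = 1.0101
Risk-neutral probability p = (e^0.01 − 0.6065)/(1.6487 − 0.6065) = 0.4035/1.0422 = 0.3872
Terminal stock prices: S_uu = 54.37, S_ud = 20, S_dd = 7.358
Terminal payoffs (K − S): max(-29.37, 0) = 0, max(5, 0) = 5, max(17.64, 0) = 17.64
Node u (S = 32.97): V_u = e^(−0.01)·[0.3872·0.0000 + 0.6128·5.0000] = 3.0336
Node d (S = 12.13): V_d = e^(−0.01)·[0.3872·5.0000 + 0.6128·17.6424] = 12.6206
Node 0 (S = 20): V_0 = e^(−0.01)·[0.3872·3.0336 + 0.6128·12.6206] = 8.8200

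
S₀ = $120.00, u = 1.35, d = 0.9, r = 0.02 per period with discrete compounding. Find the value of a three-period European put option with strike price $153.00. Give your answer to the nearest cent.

$33.18

Risk-neutral probability p = (1 + 0.02 − 0.9)/(1.35 − 0.9) = 0.1200/0.4500 = 0.2667
Terminal stock prices: S_uuu = 295.2, S_uud = 196.8, S_udd = 131.2, S_ddd = 87.48
Terminal payoffs (K − S): max(-142.2, 0) = 0, max(-43.83, 0) = 0, max(21.78, 0) = 21.78, max(65.52, 0) = 65.52
Node uu (S = 218.7): V_uu = 1/1.02·[0.2667·0.0000 + 0.7333·0.0000] = 0.0000
Node ud (S = 145.8): V_ud = 1/1.02·[0.2667·0.0000 + 0.7333·21.7800] = 15.6588
Node dd (S = 97.2): V_dd = 1/1.02·[0.2667·21.7800 + 0.7333·65.5200] = 52.8000
Node u (S = 162): V_u = 1/1.02·[0.2667·0.0000 + 0.7333·15.6588] = 11.2580
Node d (S = 108): V_d = 1/1.02·[0.2667·15.6588 + 0.7333·52.8000] = 42.0546
Node 0 (S = 120): V_0 = 1/1.02·[0.2667·11.2580 + 0.7333·42.0546] = 33.1786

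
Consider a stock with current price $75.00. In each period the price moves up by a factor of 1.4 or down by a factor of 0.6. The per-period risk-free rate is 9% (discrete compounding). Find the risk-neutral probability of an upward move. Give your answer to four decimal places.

p = 0.6125

Risk-neutral probability p = (1 + 0.09 − 0.6)/(1.4 − 0.6) = 0.4900/0.8000 = 0.6125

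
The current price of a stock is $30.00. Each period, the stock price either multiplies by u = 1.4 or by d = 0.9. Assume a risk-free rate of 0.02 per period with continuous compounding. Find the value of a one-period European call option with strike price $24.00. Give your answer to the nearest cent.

$6.48

Risk-neutral probability p = (e^0.02 − 0.9)/(1.4 − 0.9) = 0.1202/0.5000 = 0.2404
Terminal stock prices: S_u = 42, S_d = 27
Terminal payoffs (S − K): max(18, 0) = 18, max(3, 0) = 3
Node 0 (S = 30): V_0 = e^(−0.02)·[0.2404·18.0000 + 0.7596·3.0000] = 6.4752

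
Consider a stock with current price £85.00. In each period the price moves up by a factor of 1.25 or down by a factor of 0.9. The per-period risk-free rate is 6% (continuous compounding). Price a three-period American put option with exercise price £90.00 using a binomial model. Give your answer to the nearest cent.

Risk-neutral probability p = (e^0.06 − 0.9)/(1.25 − 0.9) = 0.1618/0.3500 = 0.4624
Terminal stock prices: S_uuu = 166, S_uud = 119.5, S_udd = 86.06, S_ddd = 61.97
Terminal payoffs (K − S): max(-76.02, 0) = 0, max(-29.53, 0) = 0, max(3.938, 0) = 3.938, max(28.03, 0) = 28.03
Node uu (S = 132.8): continuation = e^(−0.06)·[0.4624·0.0000 + 0.5376·0.0000] = 0.0000; exercise value = 0.0000 ≤ continuation, so V_uu = 0.0000
Node ud (S = 95.62): continuation = e^(−0.06)·[0.4624·0.0000 + 0.5376·3.9375] = 1.9936; exercise value = 0.0000 ≤ continuation, so V_ud = 1.9936
Node dd (S = 68.85): continuation = e^(−0.06)·[0.4624·3.9375 + 0.5376·28.0350] = 15.9088; exercise value = 21.1500 > continuation, so V_dd = 21.1500 (exercise)
Node u (S = 106.2): continuation = e^(−0.06)·[0.4624·0.0000 + 0.5376·1.9936] = 1.0093; exercise value = 0.0000 ≤ continuation, so V_u = 1.0093
Node d (S = 76.5): continuation = e^(−0.06)·[0.4624·1.9936 + 0.5376·21.1500] = 11.5764; exercise value = 13.5000 > continuation, so V_d = 13.5000 (exercise)
Node 0 (S = 85): continuation = e^(−0.06)·[0.4624·1.0093 + 0.5376·13.5000] = 7.2746; exercise value = 5.0000 ≤ continuation, so V_0 = 7.2746

£7.27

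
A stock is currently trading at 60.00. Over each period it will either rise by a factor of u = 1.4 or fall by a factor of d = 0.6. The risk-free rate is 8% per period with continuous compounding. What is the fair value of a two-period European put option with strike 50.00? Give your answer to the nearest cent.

Risk-neutral probability p = (e^0.08 − 0.6)/(1.4 − 0.6) = 0.4833/0.8000 = 0.6041
Terminal stock prices: S_uu = 117.6, S_ud = 50.4, S_dd = 21.6
Terminal payoffs (K − S): max(-67.6, 0) = 0, max(-0.4, 0) = 0, max(28.4, 0) = 28.4
Node u (S = 84): V_u = e^(−0.08)·[0.6041·0.0000 + 0.3959·0.0000] = 0.0000
Node d (S = 36): V_d = e^(−0.08)·[0.6041·0.0000 + 0.3959·28.4000] = 10.3789
Node 0 (S = 60): V_0 = e^(−0.08)·[0.6041·0.0000 + 0.3959·10.3789] = 3.7930

3.79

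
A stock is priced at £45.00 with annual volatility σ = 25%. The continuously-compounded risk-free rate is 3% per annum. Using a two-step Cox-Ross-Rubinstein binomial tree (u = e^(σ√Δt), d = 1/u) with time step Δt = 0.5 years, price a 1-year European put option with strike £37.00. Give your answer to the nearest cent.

£1.32

CRR parameters: u = e^(σ√Δt) = e^(0.25·√0.5) = 1.1934, d = 1/u = 0.8380
Per-period rate: rΔt = 0.03·0.5 = 0.015, so R = e^0.015 = 1.0151
Risk-neutral probability p = (e^0.015 − 0.8380)/(1.1934 − 0.8380) = 0.1771/0.3554 = 0.4984
Terminal stock prices: S_uu = 64.09, S_ud = 45, S_dd = 31.6
Terminal payoffs (K − S): max(-27.09, 0) = 0, max(-8, 0) = 0, max(5.402, 0) = 5.402
Node u (S = 53.7): V_u = e^(−0.015)·[0.4984·0.0000 + 0.5016·0.0000] = 0.0000
Node d (S = 37.71): V_d = e^(−0.015)·[0.4984·0.0000 + 0.5016·5.4015] = 2.6688
Node 0 (S = 45): V_0 = e^(−0.015)·[0.4984·0.0000 + 0.5016·2.6688] = 1.3186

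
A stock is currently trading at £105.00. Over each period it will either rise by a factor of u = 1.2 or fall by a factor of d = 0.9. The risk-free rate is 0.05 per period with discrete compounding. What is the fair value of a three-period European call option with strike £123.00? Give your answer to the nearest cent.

Risk-neutral probability p = (1 + 0.05 − 0.9)/(1.2 − 0.9) = 0.1500/0.3000 = 0.5000
Terminal stock prices: S_uuu = 181.4, S_uud = 136.1, S_udd = 102.1, S_ddd = 76.55
Terminal payoffs (S − K): max(58.44, 0) = 58.44, max(13.08, 0) = 13.08, max(-20.94, 0) = 0, max(-46.45, 0) = 0
Node uu (S = 151.2): V_uu = 1/1.05·[0.5000·58.4400 + 0.5000·13.0800] = 34.0571
Node ud (S = 113.4): V_ud = 1/1.05·[0.5000·13.0800 + 0.5000·0.0000] = 6.2286
Node dd (S = 85.05): V_dd = 1/1.05·[0.5000·0.0000 + 0.5000·0.0000] = 0.0000
Node u (S = 126): V_u = 1/1.05·[0.5000·34.0571 + 0.5000·6.2286] = 19.1837
Node d (S = 94.5): V_d = 1/1.05·[0.5000·6.2286 + 0.5000·0.0000] = 2.9660
Node 0 (S = 105): V_0 = 1/1.05·[0.5000·19.1837 + 0.5000·2.9660] = 10.5475

£10.55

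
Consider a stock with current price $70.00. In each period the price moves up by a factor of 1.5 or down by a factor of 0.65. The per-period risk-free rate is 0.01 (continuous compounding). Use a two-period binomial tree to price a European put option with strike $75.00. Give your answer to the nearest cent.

$18.02

Risk-neutral probability p = (e^0.01 − 0.65)/(1.5 − 0.65) = 0.3601/0.8500 = 0.4236
Terminal stock prices: S_uu = 157.5, S_ud = 68.25, S_dd = 29.58
Terminal payoffs (K − S): max(-82.5, 0) = 0, max(6.75, 0) = 6.75, max(45.42, 0) = 45.42
Node u (S = 105): V_u = e^(−0.01)·[0.4236·0.0000 + 0.5764·6.7500] = 3.8521
Node d (S = 45.5): V_d = e^(−0.01)·[0.4236·6.7500 + 0.5764·45.4250] = 28.7537
Node 0 (S = 70): V_0 = e^(−0.01)·[0.4236·3.8521 + 0.5764·28.7537] = 18.0245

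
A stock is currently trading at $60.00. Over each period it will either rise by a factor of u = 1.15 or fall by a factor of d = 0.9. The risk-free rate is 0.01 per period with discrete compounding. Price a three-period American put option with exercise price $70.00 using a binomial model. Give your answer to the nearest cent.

Risk-neutral probability p = (1 + 0.01 − 0.9)/(1.15 − 0.9) = 0.1100/0.2500 = 0.4400
Terminal stock prices: S_uuu = 91.25, S_uud = 71.41, S_udd = 55.89, S_ddd = 43.74
Terminal payoffs (K − S): max(-21.25, 0) = 0, max(-1.415, 0) = 0, max(14.11, 0) = 14.11, max(26.26, 0) = 26.26
Node uu (S = 79.35): continuation = 1/1.01·[0.4400·0.0000 + 0.5600·0.0000] = 0.0000; exercise value = 0.0000 ≤ continuation, so V_uu = 0.0000
Node ud (S = 62.1): continuation = 1/1.01·[0.4400·0.0000 + 0.5600·14.1100] = 7.8234; exercise value = 7.9000 > continuation, so V_ud = 7.9000 (exercise)
Node dd (S = 48.6): continuation = 1/1.01·[0.4400·14.1100 + 0.5600·26.2600] = 20.7069; exercise value = 21.4000 > continuation, so V_dd = 21.4000 (exercise)
Node u (S = 69): continuation = 1/1.01·[0.4400·0.0000 + 0.5600·7.9000] = 4.3802; exercise value = 1.0000 ≤ continuation, so V_u = 4.3802
Node d (S = 54): continuation = 1/1.01·[0.4400·7.9000 + 0.5600·21.4000] = 15.3069; exercise value = 16.0000 > continuation, so V_d = 16.0000 (exercise)
Node 0 (S = 60): continuation = 1/1.01·[0.4400·4.3802 + 0.5600·16.0000] = 10.7795; exercise value = 10.0000 ≤ continuation, so V_0 = 10.7795

$10.78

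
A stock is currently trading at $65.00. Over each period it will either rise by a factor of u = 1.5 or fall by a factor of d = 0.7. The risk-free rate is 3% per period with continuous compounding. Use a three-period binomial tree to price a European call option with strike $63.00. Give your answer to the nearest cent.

$20.88

Risk-neutral probability p = (e^0.03 − 0.7)/(1.5 − 0.7) = 0.3305/0.8000 = 0.4131
Terminal stock prices: S_uuu = 219.4, S_uud = 102.4, S_udd = 47.77, S_ddd = 22.29
Terminal payoffs (S − K): max(156.4, 0) = 156.4, max(39.38, 0) = 39.38, max(-15.23, 0) = 0, max(-40.71, 0) = 0
Node uu (S = 146.2): V_uu = e^(−0.03)·[0.4131·156.3750 + 0.5869·39.3750] = 85.1119
Node ud (S = 68.25): V_ud = e^(−0.03)·[0.4131·39.3750 + 0.5869·0.0000] = 15.7839
Node dd (S = 31.85): V_dd = e^(−0.03)·[0.4131·0.0000 + 0.5869·0.0000] = 0.0000
Node u (S = 97.5): V_u = e^(−0.03)·[0.4131·85.1119 + 0.5869·15.7839] = 43.1082
Node d (S = 45.5): V_d = e^(−0.03)·[0.4131·15.7839 + 0.5869·0.0000] = 6.3271
Node 0 (S = 65): V_0 = e^(−0.03)·[0.4131·43.1082 + 0.5869·6.3271] = 20.8842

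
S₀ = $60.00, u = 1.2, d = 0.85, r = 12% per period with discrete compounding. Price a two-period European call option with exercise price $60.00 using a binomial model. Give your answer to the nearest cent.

$12.86

Risk-neutral probability p = (1 + 0.12 − 0.85)/(1.2 − 0.85) = 0.2700/0.3500 = 0.7714
Terminal stock prices: S_uu = 86.4, S_ud = 61.2, S_dd = 43.35
Terminal payoffs (S − K): max(26.4, 0) = 26.4, max(1.2, 0) = 1.2, max(-16.65, 0) = 0
Node u (S = 72): V_u = 1/1.12·[0.7714·26.4000 + 0.2286·1.2000] = 18.4286
Node d (S = 51): V_d = 1/1.12·[0.7714·1.2000 + 0.2286·0.0000] = 0.8265
Node 0 (S = 60): V_0 = 1/1.12·[0.7714·18.4286 + 0.2286·0.8265] = 12.8618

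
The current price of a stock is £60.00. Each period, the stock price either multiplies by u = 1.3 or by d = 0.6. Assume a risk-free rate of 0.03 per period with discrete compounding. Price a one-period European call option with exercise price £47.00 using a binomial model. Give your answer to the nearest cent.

Risk-neutral probability p = (1 + 0.03 − 0.6)/(1.3 − 0.6) = 0.4300/0.7000 = 0.6143
Terminal stock prices: S_u = 78, S_d = 36
Terminal payoffs (S − K): max(31, 0) = 31, max(-11, 0) = 0
Node 0 (S = 60): V_0 = 1/1.03·[0.6143·31.0000 + 0.3857·0.0000] = 18.4882

£18.49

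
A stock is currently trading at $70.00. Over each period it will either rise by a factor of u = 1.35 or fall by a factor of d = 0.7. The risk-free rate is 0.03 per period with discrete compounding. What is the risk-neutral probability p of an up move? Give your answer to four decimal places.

p = 0.5077

Risk-neutral probability p = (1 + 0.03 − 0.7)/(1.35 − 0.7) = 0.3300/0.6500 = 0.5077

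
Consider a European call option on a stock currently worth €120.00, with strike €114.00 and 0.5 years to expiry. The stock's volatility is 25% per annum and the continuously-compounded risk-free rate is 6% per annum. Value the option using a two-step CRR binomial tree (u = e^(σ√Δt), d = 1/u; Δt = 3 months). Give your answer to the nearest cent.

€13.79

CRR parameters: u = e^(σ√Δt) = e^(0.25·√0.25) = 1.1331, d = 1/u = 0.8825
Per-period rate: rΔt = 0.06·0.25 = 0.015, so R = e^0.015 = 1.0151
Risk-neutral probability p = (e^0.015 − 0.8825)/(1.1331 − 0.8825) = 0.1326/0.2507 = 0.5291
Terminal stock prices: S_uu = 154.1, S_ud = 120, S_dd = 93.46
Terminal payoffs (S − K): max(40.08, 0) = 40.08, max(6, 0) = 6, max(-20.54, 0) = 0
Node u (S = 136): V_u = e^(−0.015)·[0.5291·40.0831 + 0.4709·6.0000] = 23.6751
Node d (S = 105.9): V_d = e^(−0.015)·[0.5291·6.0000 + 0.4709·0.0000] = 3.1273
Node 0 (S = 120): V_0 = e^(−0.015)·[0.5291·23.6751 + 0.4709·3.1273] = 13.7904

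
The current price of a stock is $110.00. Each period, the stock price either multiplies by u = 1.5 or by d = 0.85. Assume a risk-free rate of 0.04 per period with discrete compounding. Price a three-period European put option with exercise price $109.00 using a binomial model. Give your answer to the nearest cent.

$13.06

Risk-neutral probability p = (1 + 0.04 − 0.85)/(1.5 − 0.85) = 0.1900/0.6500 = 0.2923
Terminal stock prices: S_uuu = 371.2, S_uud = 210.4, S_udd = 119.2, S_ddd = 67.55
Terminal payoffs (K − S): max(-262.2, 0) = 0, max(-101.4, 0) = 0, max(-10.21, 0) = 0, max(41.45, 0) = 41.45
Node uu (S = 247.5): V_uu = 1/1.04·[0.2923·0.0000 + 0.7077·0.0000] = 0.0000
Node ud (S = 140.2): V_ud = 1/1.04·[0.2923·0.0000 + 0.7077·0.0000] = 0.0000
Node dd (S = 79.47): V_dd = 1/1.04·[0.2923·0.0000 + 0.7077·41.4463] = 28.2031
Node u (S = 165): V_u = 1/1.04·[0.2923·0.0000 + 0.7077·0.0000] = 0.0000
Node d (S = 93.5): V_d = 1/1.04·[0.2923·0.0000 + 0.7077·28.2031] = 19.1914
Node 0 (S = 110): V_0 = 1/1.04·[0.2923·0.0000 + 0.7077·19.1914] = 13.0593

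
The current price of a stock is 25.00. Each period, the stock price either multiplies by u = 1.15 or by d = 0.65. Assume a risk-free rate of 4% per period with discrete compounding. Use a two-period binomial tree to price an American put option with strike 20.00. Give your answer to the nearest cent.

Risk-neutral probability p = (1 + 0.04 − 0.65)/(1.15 − 0.65) = 0.3900/0.5000 = 0.7800
Terminal stock prices: S_uu = 33.06, S_ud = 18.69, S_dd = 10.56
Terminal payoffs (K − S): max(-13.06, 0) = 0, max(1.312, 0) = 1.312, max(9.437, 0) = 9.437
Node u (S = 28.75): continuation = 1/1.04·[0.7800·0.0000 + 0.2200·1.3125] = 0.2776; exercise value = 0.0000 ≤ continuation, so V_u = 0.2776
Node d (S = 16.25): continuation = 1/1.04·[0.7800·1.3125 + 0.2200·9.4375] = 2.9808; exercise value = 3.7500 > continuation, so V_d = 3.7500 (exercise)
Node 0 (S = 25): continuation = 1/1.04·[0.7800·0.2776 + 0.2200·3.7500] = 1.0015; exercise value = 0.0000 ≤ continuation, so V_0 = 1.0015

1.00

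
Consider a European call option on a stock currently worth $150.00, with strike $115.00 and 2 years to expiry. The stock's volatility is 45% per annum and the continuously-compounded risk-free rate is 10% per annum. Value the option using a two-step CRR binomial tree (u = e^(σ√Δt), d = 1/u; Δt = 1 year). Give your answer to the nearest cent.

$66.80

CRR parameters: u = e^(σ√Δt) = e^(0.45·√1) = 1.5683, d = 1/u = 0.6376
Per-period rate: rΔt = 0.1·1 = 0.1, so R = e^0.1 = 1.1052
Risk-neutral probability p = (e^0.1 − 0.6376)/(1.5683 − 0.6376) = 0.4675/0.9307 = 0.5024
Terminal stock prices: S_uu = 368.9, S_ud = 150, S_dd = 60.99
Terminal payoffs (S − K): max(253.9, 0) = 253.9, max(35, 0) = 35, max(-54.01, 0) = 0
Node u (S = 235.2): V_u = e^(−0.1)·[0.5024·253.9405 + 0.4976·35.0000] = 131.1905
Node d (S = 95.64): V_d = e^(−0.1)·[0.5024·35.0000 + 0.4976·0.0000] = 15.9095
Node 0 (S = 150): V_0 = e^(−0.1)·[0.5024·131.1905 + 0.4976·15.9095] = 66.7975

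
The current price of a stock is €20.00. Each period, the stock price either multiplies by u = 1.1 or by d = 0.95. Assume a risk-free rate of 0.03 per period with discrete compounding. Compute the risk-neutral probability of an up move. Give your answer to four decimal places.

p = 0.5333

Risk-neutral probability p = (1 + 0.03 − 0.95)/(1.1 − 0.95) = 0.0800/0.1500 = 0.5333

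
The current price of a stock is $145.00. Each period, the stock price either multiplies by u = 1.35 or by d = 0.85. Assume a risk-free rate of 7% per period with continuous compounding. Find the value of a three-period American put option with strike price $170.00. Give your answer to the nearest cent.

$27.37

Risk-neutral probability p = (e^0.07 − 0.85)/(1.35 − 0.85) = 0.2225/0.5000 = 0.4450
Terminal stock prices: S_uuu = 356.8, S_uud = 224.6, S_udd = 141.4, S_ddd = 89.05
Terminal payoffs (K − S): max(-186.8, 0) = 0, max(-54.62, 0) = 0, max(28.57, 0) = 28.57, max(80.95, 0) = 80.95
Node uu (S = 264.3): continuation = e^(−0.07)·[0.4450·0.0000 + 0.5550·0.0000] = 0.0000; exercise value = 0.0000 ≤ continuation, so V_uu = 0.0000
Node ud (S = 166.4): continuation = e^(−0.07)·[0.4450·0.0000 + 0.5550·28.5706] = 14.7843; exercise value = 3.6125 ≤ continuation, so V_ud = 14.7843
Node dd (S = 104.8): continuation = e^(−0.07)·[0.4450·28.5706 + 0.5550·80.9519] = 53.7444; exercise value = 65.2375 > continuation, so V_dd = 65.2375 (exercise)
Node u (S = 195.8): continuation = e^(−0.07)·[0.4450·0.0000 + 0.5550·14.7843] = 7.6503; exercise value = 0.0000 ≤ continuation, so V_u = 7.6503
Node d (S = 123.2): continuation = e^(−0.07)·[0.4450·14.7843 + 0.5550·65.2375] = 39.8924; exercise value = 46.7500 > continuation, so V_d = 46.7500 (exercise)
Node 0 (S = 145): continuation = e^(−0.07)·[0.4450·7.6503 + 0.5550·46.7500] = 27.3658; exercise value = 25.0000 ≤ continuation, so V_0 = 27.3658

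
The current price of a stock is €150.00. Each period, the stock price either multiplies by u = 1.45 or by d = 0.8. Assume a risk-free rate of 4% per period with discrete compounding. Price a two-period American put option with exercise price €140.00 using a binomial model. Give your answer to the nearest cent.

€16.19

Risk-neutral probability p = (1 + 0.04 − 0.8)/(1.45 − 0.8) = 0.2400/0.6500 = 0.3692
Terminal stock prices: S_uu = 315.4, S_ud = 174, S_dd = 96
Terminal payoffs (K − S): max(-175.4, 0) = 0, max(-34, 0) = 0, max(44, 0) = 44
Node u (S = 217.5): continuation = 1/1.04·[0.3692·0.0000 + 0.6308·0.0000] = 0.0000; exercise value = 0.0000 ≤ continuation, so V_u = 0.0000
Node d (S = 120): continuation = 1/1.04·[0.3692·0.0000 + 0.6308·44.0000] = 26.6864; exercise value = 20.0000 ≤ continuation, so V_d = 26.6864
Node 0 (S = 150): continuation = 1/1.04·[0.3692·0.0000 + 0.6308·26.6864] = 16.1855; exercise value = 0.0000 ≤ continuation, so V_0 = 16.1855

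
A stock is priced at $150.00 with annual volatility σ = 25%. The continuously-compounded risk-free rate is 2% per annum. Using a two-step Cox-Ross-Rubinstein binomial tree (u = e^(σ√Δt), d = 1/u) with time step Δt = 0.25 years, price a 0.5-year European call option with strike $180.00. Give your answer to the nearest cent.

$2.98

CRR parameters: u = e^(σ√Δt) = e^(0.25·√0.25) = 1.1331, d = 1/u = 0.8825
Per-period rate: rΔt = 0.02·0.25 = 0.005, so R = e^0.005 = 1.0050
Risk-neutral probability p = (e^0.005 − 0.8825)/(1.1331 − 0.8825) = 0.1225/0.2507 = 0.4888
Terminal stock prices: S_uu = 192.6, S_ud = 150, S_dd = 116.8
Terminal payoffs (S − K): max(12.6, 0) = 12.6, max(-30, 0) = 0, max(-63.18, 0) = 0
Node u (S = 170): V_u = e^(−0.005)·[0.4888·12.6038 + 0.5112·0.0000] = 6.1299
Node d (S = 132.4): V_d = e^(−0.005)·[0.4888·0.0000 + 0.5112·0.0000] = 0.0000
Node 0 (S = 150): V_0 = e^(−0.005)·[0.4888·6.1299 + 0.5112·0.0000] = 2.9813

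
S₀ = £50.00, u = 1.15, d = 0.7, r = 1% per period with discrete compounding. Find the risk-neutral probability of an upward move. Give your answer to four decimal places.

p = 0.6889

Risk-neutral probability p = (1 + 0.01 − 0.7)/(1.15 − 0.7) = 0.3100/0.4500 = 0.6889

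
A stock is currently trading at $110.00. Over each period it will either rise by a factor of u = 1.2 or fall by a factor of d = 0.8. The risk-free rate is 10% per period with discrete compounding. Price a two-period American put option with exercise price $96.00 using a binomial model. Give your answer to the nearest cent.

Risk-neutral probability p = (1 + 0.1 − 0.8)/(1.2 − 0.8) = 0.3000/0.4000 = 0.7500
Terminal stock prices: S_uu = 158.4, S_ud = 105.6, S_dd = 70.4
Terminal payoffs (K − S): max(-62.4, 0) = 0, max(-9.6, 0) = 0, max(25.6, 0) = 25.6
Node u (S = 132): continuation = 1/1.1·[0.7500·0.0000 + 0.2500·0.0000] = 0.0000; exercise value = 0.0000 ≤ continuation, so V_u = 0.0000
Node d (S = 88): continuation = 1/1.1·[0.7500·0.0000 + 0.2500·25.6000] = 5.8182; exercise value = 8.0000 > continuation, so V_d = 8.0000 (exercise)
Node 0 (S = 110): continuation = 1/1.1·[0.7500·0.0000 + 0.2500·8.0000] = 1.8182; exercise value = 0.0000 ≤ continuation, so V_0 = 1.8182

$1.82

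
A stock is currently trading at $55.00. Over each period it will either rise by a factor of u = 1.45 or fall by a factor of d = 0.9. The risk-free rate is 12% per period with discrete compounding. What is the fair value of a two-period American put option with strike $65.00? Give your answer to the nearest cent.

$10.00

Risk-neutral probability p = (1 + 0.12 − 0.9)/(1.45 − 0.9) = 0.2200/0.5500 = 0.4000
Terminal stock prices: S_uu = 115.6, S_ud = 71.78, S_dd = 44.55
Terminal payoffs (K − S): max(-50.64, 0) = 0, max(-6.775, 0) = 0, max(20.45, 0) = 20.45
Node u (S = 79.75): continuation = 1/1.12·[0.4000·0.0000 + 0.6000·0.0000] = 0.0000; exercise value = 0.0000 ≤ continuation, so V_u = 0.0000
Node d (S = 49.5): continuation = 1/1.12·[0.4000·0.0000 + 0.6000·20.4500] = 10.9554; exercise value = 15.5000 > continuation, so V_d = 15.5000 (exercise)
Node 0 (S = 55): continuation = 1/1.12·[0.4000·0.0000 + 0.6000·15.5000] = 8.3036; exercise value = 10.0000 > continuation, so V_0 = 10.0000 (exercise)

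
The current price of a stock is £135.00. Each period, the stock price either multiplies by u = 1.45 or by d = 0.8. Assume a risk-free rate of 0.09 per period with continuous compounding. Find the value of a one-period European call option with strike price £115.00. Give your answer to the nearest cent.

Risk-neutral probability p = (e^0.09 − 0.8)/(1.45 − 0.8) = 0.2942/0.6500 = 0.4526
Terminal stock prices: S_u = 195.8, S_d = 108
Terminal payoffs (S − K): max(80.75, 0) = 80.75, max(-7, 0) = 0
Node 0 (S = 135): V_0 = e^(−0.09)·[0.4526·80.7500 + 0.5474·0.0000] = 33.4001

£33.40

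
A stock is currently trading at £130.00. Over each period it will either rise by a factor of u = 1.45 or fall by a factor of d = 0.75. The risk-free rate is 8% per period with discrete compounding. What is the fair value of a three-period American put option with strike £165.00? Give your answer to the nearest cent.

Risk-neutral probability p = (1 + 0.08 − 0.75)/(1.45 − 0.75) = 0.3300/0.7000 = 0.4714
Terminal stock prices: S_uuu = 396.3, S_uud = 205, S_udd = 106, S_ddd = 54.84
Terminal payoffs (K − S): max(-231.3, 0) = 0, max(-39.99, 0) = 0, max(58.97, 0) = 58.97, max(110.2, 0) = 110.2
Node uu (S = 273.3): continuation = 1/1.08·[0.4714·0.0000 + 0.5286·0.0000] = 0.0000; exercise value = 0.0000 ≤ continuation, so V_uu = 0.0000
Node ud (S = 141.4): continuation = 1/1.08·[0.4714·0.0000 + 0.5286·58.9688] = 28.8604; exercise value = 23.6250 ≤ continuation, so V_ud = 28.8604
Node dd (S = 73.12): continuation = 1/1.08·[0.4714·58.9688 + 0.5286·110.1562] = 79.6528; exercise value = 91.8750 > continuation, so V_dd = 91.8750 (exercise)
Node u (S = 188.5): continuation = 1/1.08·[0.4714·0.0000 + 0.5286·28.8604] = 14.1248; exercise value = 0.0000 ≤ continuation, so V_u = 14.1248
Node d (S = 97.5): continuation = 1/1.08·[0.4714·28.8604 + 0.5286·91.8750] = 57.5631; exercise value = 67.5000 > continuation, so V_d = 67.5000 (exercise)
Node 0 (S = 130): continuation = 1/1.08·[0.4714·14.1248 + 0.5286·67.5000] = 39.2013; exercise value = 35.0000 ≤ continuation, so V_0 = 39.2013

£39.20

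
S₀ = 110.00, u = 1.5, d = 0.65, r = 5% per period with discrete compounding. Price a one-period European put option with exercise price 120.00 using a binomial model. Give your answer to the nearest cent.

Risk-neutral probability p = (1 + 0.05 − 0.65)/(1.5 − 0.65) = 0.4000/0.8500 = 0.4706
Terminal stock prices: S_u = 165, S_d = 71.5
Terminal payoffs (K − S): max(-45, 0) = 0, max(48.5, 0) = 48.5
Node 0 (S = 110): V_0 = 1/1.05·[0.4706·0.0000 + 0.5294·48.5000] = 24.4538

24.45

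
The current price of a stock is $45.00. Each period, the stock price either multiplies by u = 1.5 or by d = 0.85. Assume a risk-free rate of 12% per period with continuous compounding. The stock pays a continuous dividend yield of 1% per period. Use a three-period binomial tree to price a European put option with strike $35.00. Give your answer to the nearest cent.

Per-period risk-free factor R = e^0.12 = 1.1275; dividend-adjusted growth = e^(0.12−0.01) = 1.1163.
Risk-neutral probability p = (1.1163 − 0.85)/(1.5 − 0.85) = 0.2663/0.6500 = 0.4097
Terminal stock prices: S_uuu = 151.9, S_uud = 86.06, S_udd = 48.77, S_ddd = 27.64
Terminal payoffs (K − S): max(-116.9, 0) = 0, max(-51.06, 0) = 0, max(-13.77, 0) = 0, max(7.364, 0) = 7.364
Node uu (S = 101.2): V_uu = e^(−0.12)·[0.4097·0.0000 + 0.5903·0.0000] = 0.0000
Node ud (S = 57.38): V_ud = e^(−0.12)·[0.4097·0.0000 + 0.5903·0.0000] = 0.0000
Node dd (S = 32.51): V_dd = e^(−0.12)·[0.4097·0.0000 + 0.5903·7.3644] = 3.8559
Node u (S = 67.5): V_u = e^(−0.12)·[0.4097·0.0000 + 0.5903·0.0000] = 0.0000
Node d (S = 38.25): V_d = e^(−0.12)·[0.4097·0.0000 + 0.5903·3.8559] = 2.0189
Node 0 (S = 45): V_0 = e^(−0.12)·[0.4097·0.0000 + 0.5903·2.0189] = 1.0571

$1.06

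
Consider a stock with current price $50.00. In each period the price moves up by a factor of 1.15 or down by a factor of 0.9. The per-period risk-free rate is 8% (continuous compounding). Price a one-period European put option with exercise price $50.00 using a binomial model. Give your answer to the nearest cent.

$1.23

Risk-neutral probability p = (e^0.08 − 0.9)/(1.15 − 0.9) = 0.1833/0.2500 = 0.7331
Terminal stock prices: S_u = 57.5, S_d = 45
Terminal payoffs (K − S): max(-7.5, 0) = 0, max(5, 0) = 5
Node 0 (S = 50): V_0 = e^(−0.08)·[0.7331·0.0000 + 0.2669·5.0000] = 1.2317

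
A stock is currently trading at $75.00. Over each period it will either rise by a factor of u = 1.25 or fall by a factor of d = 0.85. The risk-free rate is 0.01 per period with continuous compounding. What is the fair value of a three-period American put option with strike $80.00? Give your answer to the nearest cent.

$12.53

Risk-neutral probability p = (e^0.01 − 0.85)/(1.25 − 0.85) = 0.1601/0.4000 = 0.4001
Terminal stock prices: S_uuu = 146.5, S_uud = 99.61, S_udd = 67.73, S_ddd = 46.06
Terminal payoffs (K − S): max(-66.48, 0) = 0, max(-19.61, 0) = 0, max(12.27, 0) = 12.27, max(33.94, 0) = 33.94
Node uu (S = 117.2): continuation = e^(−0.01)·[0.4001·0.0000 + 0.5999·0.0000] = 0.0000; exercise value = 0.0000 ≤ continuation, so V_uu = 0.0000
Node ud (S = 79.69): continuation = e^(−0.01)·[0.4001·0.0000 + 0.5999·12.2656] = 7.2846; exercise value = 0.3125 ≤ continuation, so V_ud = 7.2846
Node dd (S = 54.19): continuation = e^(−0.01)·[0.4001·12.2656 + 0.5999·33.9406] = 25.0165; exercise value = 25.8125 > continuation, so V_dd = 25.8125 (exercise)
Node u (S = 93.75): continuation = e^(−0.01)·[0.4001·0.0000 + 0.5999·7.2846] = 4.3264; exercise value = 0.0000 ≤ continuation, so V_u = 4.3264
Node d (S = 63.75): continuation = e^(−0.01)·[0.4001·7.2846 + 0.5999·25.8125] = 18.2160; exercise value = 16.2500 ≤ continuation, so V_d = 18.2160
Node 0 (S = 75): continuation = e^(−0.01)·[0.4001·4.3264 + 0.5999·18.2160] = 12.5324; exercise value = 5.0000 ≤ continuation, so V_0 = 12.5324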